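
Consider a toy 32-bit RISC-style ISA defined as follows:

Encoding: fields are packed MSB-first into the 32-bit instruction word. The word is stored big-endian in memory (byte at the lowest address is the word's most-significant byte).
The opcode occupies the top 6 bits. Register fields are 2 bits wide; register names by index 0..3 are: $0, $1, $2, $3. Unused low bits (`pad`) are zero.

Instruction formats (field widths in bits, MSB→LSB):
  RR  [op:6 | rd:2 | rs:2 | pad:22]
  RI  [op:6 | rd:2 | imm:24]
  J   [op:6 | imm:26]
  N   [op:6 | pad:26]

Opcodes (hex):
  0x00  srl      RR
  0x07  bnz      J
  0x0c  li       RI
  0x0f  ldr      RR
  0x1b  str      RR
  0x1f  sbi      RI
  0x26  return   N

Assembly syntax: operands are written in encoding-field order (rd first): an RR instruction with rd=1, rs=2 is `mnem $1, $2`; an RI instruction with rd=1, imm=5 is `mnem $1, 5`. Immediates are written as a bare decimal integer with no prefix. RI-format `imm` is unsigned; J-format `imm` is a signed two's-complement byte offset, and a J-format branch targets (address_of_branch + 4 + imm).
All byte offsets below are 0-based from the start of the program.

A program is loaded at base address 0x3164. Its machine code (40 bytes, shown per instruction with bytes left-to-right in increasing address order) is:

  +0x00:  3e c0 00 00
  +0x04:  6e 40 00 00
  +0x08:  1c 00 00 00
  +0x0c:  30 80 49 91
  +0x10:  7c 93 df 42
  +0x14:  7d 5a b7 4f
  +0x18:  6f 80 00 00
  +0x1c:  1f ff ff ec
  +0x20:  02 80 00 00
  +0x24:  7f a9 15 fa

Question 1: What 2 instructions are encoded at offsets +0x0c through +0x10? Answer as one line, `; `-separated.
@+0c  big-endian(30 80 49 91) = 0x30804991
  top 6b → 0xc → li [RI]
  rd: (w>>24)&0x3=0x0 → $0
  imm: (w>>0)&0xffffff=0x804991 → 8407441
@+10  big-endian(7c 93 df 42) = 0x7c93df42
  top 6b → 0x1f → sbi [RI]
  rd: (w>>24)&0x3=0x0 → $0
  imm: (w>>0)&0xffffff=0x93df42 → 9690946

li $0, 8407441; sbi $0, 9690946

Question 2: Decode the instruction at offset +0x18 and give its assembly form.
str $3, $2

@+18  big-endian(6f 80 00 00) = 0x6f800000
  opcode bits[31:26]=0x1b: str/RR
  [25:24] rd=3 = $3
  [23:22] rs=2 = $2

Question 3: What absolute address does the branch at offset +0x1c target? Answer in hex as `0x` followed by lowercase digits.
0x3170

@+1c  big-endian(1f ff ff ec) = 0x1fffffec
  op=0x1fffffec>>26=0x7 ⇒ bnz (J)
  imm@[25:0]=0x3ffffec (s26→-20) ⇒ -20
  target = base 0x3164 + off 0x1c + 4 + imm -20 = 0x3170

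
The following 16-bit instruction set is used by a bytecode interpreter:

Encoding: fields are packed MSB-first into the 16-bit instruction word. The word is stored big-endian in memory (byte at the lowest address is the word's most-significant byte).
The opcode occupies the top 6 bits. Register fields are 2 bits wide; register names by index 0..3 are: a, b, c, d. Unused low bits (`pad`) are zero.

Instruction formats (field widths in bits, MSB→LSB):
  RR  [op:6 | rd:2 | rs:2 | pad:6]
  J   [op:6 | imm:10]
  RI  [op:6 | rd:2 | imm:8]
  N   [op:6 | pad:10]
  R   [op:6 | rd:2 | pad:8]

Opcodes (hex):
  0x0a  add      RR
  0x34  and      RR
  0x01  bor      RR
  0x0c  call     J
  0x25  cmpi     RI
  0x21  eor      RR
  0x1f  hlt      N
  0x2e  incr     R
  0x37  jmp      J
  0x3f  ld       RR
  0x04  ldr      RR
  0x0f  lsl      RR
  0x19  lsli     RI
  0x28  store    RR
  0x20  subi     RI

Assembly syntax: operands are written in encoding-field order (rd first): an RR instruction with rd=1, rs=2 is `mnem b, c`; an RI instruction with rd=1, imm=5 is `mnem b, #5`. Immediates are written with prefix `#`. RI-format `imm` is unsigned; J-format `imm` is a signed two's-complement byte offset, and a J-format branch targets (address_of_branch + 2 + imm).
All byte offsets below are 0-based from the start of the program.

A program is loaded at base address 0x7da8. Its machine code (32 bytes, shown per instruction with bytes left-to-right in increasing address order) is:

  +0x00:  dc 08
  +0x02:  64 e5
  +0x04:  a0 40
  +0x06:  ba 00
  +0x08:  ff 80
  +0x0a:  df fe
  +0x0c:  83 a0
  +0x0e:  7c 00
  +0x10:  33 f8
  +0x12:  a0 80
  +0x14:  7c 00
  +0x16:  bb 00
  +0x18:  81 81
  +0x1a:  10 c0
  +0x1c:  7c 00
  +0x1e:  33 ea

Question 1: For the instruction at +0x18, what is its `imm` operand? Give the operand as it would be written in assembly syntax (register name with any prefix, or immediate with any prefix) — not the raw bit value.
+0x18: 81 81 ⇒ word 0x8181 (big)
  top 6b → 0x20 → subi [RI]
  rd@[9:8]=0x1 ⇒ b
  imm@[7:0]=0x81 ⇒ #129

#129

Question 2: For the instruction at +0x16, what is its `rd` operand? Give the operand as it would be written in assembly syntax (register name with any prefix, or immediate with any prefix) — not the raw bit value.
+0x16: bb 00 ⇒ word 0xbb00 (big)
  top 6b → 0x2e → incr [R]
  rd: (w>>8)&0x3=0x3 → d

d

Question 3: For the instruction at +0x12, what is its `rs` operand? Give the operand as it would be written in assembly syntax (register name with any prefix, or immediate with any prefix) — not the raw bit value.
off 0x12: read a0 80 as big → 0xa080
  opcode bits[15:10]=0x28: store/RR
  rd: (w>>8)&0x3=0x0 → a
  rs: (w>>6)&0x3=0x2 → c

c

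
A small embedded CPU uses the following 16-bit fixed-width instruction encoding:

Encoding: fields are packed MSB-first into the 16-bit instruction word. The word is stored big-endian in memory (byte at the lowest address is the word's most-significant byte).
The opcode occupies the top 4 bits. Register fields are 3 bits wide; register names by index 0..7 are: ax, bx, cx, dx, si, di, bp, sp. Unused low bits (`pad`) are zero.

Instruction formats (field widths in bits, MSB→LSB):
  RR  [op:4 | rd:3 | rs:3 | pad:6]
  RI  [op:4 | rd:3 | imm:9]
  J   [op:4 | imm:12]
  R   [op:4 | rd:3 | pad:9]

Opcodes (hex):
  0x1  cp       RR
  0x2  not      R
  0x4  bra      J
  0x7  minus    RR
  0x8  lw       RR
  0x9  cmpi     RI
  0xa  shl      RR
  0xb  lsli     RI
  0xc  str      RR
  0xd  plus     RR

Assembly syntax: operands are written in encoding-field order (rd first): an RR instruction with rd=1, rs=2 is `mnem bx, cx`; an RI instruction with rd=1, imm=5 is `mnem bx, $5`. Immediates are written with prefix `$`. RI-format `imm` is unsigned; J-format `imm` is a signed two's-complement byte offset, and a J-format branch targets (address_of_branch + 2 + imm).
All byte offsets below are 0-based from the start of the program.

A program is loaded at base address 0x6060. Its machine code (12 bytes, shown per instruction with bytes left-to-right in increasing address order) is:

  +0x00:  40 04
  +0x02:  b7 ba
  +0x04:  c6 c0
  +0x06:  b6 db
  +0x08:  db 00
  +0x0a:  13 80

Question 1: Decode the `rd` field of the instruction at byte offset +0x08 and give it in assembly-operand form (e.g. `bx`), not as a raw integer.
di

@+08  big-endian(db 00) = 0xdb00
  top 4b → 0xd → plus [RR]
  [11:9] rd=5 = di
  [8:6] rs=4 = si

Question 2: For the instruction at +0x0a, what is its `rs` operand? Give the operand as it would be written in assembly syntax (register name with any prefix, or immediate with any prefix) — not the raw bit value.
[0a] 13 80 → 0x1380
  op=0x1380>>12=0x1 ⇒ cp (RR)
  rd: (w>>9)&0x7=0x1 → bx
  rs: (w>>6)&0x7=0x6 → bp

bp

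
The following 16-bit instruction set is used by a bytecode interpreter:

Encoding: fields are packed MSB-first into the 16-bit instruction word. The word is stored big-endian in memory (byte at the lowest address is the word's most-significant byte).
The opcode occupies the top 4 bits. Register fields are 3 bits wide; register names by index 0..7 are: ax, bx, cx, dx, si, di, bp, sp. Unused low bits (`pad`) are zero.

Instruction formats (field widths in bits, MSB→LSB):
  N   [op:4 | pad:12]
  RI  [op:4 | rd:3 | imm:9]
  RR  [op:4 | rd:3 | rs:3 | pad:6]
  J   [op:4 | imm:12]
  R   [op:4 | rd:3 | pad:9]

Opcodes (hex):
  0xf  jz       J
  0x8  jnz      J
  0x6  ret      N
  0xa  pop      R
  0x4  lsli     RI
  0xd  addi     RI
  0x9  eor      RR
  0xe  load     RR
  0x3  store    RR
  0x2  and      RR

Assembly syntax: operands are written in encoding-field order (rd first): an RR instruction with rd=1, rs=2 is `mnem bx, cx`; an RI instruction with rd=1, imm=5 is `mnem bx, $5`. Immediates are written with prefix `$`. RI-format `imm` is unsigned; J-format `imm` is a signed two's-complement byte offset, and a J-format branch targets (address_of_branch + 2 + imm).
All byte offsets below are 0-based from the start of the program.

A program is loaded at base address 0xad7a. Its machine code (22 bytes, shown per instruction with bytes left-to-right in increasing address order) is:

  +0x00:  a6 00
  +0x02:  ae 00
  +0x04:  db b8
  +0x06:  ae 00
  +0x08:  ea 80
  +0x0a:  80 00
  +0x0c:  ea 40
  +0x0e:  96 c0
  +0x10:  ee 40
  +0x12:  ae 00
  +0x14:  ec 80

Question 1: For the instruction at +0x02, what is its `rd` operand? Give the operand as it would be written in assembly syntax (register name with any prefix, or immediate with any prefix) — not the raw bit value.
[02] ae 00 → 0xae00
  opcode bits[15:12]=0xa: pop/R
  rd@[11:9]=0x7 ⇒ sp

sp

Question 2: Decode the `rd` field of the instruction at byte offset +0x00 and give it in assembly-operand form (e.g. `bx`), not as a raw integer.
dx

[00] a6 00 → 0xa600
  opcode bits[15:12]=0xa: pop/R
  [11:9] rd=3 = dx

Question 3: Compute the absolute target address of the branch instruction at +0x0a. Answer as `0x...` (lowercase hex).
[0a] 80 00 → 0x8000
  top 4b → 0x8 → jnz [J]
  imm@[11:0]=0x0 ⇒ $0
  target = base 0xad7a + off 0x0a + 2 + imm 0 = 0xad86

0xad86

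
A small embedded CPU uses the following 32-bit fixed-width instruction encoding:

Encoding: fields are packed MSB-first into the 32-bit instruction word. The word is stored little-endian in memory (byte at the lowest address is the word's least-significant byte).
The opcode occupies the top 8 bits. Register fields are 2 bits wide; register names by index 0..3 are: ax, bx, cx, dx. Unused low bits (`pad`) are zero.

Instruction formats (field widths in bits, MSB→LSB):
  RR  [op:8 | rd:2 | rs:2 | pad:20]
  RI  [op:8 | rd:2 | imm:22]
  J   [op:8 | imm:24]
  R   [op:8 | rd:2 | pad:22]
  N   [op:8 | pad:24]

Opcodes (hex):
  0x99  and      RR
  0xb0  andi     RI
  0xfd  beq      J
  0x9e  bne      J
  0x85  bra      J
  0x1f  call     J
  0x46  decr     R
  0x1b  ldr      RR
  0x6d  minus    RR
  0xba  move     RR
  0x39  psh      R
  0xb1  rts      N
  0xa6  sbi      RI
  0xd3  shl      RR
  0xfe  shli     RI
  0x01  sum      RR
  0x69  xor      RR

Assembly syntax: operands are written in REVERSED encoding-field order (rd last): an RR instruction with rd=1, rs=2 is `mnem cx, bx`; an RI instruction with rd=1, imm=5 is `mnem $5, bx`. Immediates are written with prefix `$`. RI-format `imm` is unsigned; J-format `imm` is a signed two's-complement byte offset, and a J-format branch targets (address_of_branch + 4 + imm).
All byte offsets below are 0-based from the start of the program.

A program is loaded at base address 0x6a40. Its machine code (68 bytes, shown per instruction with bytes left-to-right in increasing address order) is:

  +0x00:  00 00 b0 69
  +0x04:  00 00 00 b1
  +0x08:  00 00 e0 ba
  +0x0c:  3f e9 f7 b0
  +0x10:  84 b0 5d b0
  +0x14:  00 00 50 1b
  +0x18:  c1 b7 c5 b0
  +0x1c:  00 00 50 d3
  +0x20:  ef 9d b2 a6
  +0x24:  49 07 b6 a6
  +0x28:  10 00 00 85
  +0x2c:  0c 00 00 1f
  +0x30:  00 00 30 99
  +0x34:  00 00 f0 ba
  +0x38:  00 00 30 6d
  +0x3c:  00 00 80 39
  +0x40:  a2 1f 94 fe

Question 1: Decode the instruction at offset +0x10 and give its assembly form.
andi $1945732, bx

@+10  little-endian(84 b0 5d b0) = 0xb05db084
  opcode bits[31:24]=0xb0: andi/RI
  [23:22] rd=1 = bx
  [21:0] imm=1945732 = $1945732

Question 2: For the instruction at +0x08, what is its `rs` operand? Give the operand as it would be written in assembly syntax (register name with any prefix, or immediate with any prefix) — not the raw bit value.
[08] 00 00 e0 ba → 0xbae00000
  op=0xbae00000>>24=0xba ⇒ move (RR)
  rd: (w>>22)&0x3=0x3 → dx
  rs: (w>>20)&0x3=0x2 → cx

cx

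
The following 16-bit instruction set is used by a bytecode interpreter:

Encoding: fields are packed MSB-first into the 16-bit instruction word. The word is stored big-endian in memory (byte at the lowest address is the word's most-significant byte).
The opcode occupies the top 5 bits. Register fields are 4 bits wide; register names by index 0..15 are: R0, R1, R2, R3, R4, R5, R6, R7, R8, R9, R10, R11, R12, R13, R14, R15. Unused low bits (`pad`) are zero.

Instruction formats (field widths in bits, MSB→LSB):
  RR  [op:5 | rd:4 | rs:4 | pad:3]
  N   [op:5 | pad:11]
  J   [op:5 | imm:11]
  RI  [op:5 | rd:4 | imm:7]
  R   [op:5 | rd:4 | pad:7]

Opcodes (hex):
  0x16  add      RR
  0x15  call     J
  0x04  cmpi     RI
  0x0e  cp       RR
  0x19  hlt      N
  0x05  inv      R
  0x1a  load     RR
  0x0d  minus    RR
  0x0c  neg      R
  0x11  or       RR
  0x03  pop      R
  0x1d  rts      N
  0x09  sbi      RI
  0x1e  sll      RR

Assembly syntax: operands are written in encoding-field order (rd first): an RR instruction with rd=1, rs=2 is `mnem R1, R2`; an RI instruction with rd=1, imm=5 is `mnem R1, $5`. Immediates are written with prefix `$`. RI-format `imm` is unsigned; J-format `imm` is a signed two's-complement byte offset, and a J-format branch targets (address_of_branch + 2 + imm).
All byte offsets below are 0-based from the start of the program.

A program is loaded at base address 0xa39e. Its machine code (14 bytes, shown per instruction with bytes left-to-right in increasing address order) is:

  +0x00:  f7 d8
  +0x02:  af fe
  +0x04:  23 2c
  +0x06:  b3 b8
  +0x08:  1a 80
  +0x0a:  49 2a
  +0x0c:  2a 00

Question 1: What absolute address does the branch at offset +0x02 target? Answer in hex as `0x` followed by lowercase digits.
0xa3a0

[02] af fe → 0xaffe
  op=0xaffe>>11=0x15 ⇒ call (J)
  imm@[10:0]=0x7fe (s11→-2) ⇒ $-2
  target = base 0xa39e + off 0x02 + 2 + imm -2 = 0xa3a0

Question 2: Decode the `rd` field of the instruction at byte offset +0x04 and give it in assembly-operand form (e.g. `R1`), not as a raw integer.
R6

[04] 23 2c → 0x232c
  opcode bits[15:11]=0x4: cmpi/RI
  rd: (w>>7)&0xf=0x6 → R6
  imm: (w>>0)&0x7f=0x2c → $44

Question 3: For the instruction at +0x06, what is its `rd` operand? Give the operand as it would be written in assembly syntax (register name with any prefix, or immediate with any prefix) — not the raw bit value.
R7

off 0x06: read b3 b8 as big → 0xb3b8
  opcode bits[15:11]=0x16: add/RR
  rd@[10:7]=0x7 ⇒ R7
  rs@[6:3]=0x7 ⇒ R7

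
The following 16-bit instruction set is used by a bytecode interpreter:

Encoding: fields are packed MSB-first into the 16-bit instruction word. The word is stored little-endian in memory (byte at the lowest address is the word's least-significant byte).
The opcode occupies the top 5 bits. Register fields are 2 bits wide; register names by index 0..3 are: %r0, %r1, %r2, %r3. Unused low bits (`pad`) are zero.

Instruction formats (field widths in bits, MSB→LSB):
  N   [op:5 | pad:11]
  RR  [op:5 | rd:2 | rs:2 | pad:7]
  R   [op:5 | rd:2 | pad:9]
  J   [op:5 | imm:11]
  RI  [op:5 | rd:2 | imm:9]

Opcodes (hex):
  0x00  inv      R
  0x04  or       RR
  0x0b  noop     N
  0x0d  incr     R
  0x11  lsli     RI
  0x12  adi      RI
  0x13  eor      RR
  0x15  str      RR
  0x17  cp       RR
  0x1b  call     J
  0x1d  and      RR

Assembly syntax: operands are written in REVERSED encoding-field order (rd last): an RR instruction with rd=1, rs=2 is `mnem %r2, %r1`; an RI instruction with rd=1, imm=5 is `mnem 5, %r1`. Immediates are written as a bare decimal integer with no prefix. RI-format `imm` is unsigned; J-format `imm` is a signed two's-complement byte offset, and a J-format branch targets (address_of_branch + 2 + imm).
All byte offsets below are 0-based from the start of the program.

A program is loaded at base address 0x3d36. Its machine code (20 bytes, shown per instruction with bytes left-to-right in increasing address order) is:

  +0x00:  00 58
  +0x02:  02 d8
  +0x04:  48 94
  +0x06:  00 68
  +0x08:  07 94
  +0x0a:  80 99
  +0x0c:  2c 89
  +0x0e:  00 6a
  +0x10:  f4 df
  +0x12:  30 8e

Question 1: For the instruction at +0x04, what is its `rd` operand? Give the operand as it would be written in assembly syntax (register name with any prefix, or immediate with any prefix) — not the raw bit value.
%r2

off 0x04: read 48 94 as little → 0x9448
  op=0x9448>>11=0x12 ⇒ adi (RI)
  rd: (w>>9)&0x3=0x2 → %r2
  imm: (w>>0)&0x1ff=0x48 → 72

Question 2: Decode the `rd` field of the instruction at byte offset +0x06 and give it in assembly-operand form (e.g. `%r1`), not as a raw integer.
%r0

[06] 00 68 → 0x6800
  top 5b → 0xd → incr [R]
  [10:9] rd=0 = %r0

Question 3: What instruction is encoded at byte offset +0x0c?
lsli 300, %r0

[0c] 2c 89 → 0x892c
  opcode bits[15:11]=0x11: lsli/RI
  rd@[10:9]=0x0 ⇒ %r0
  imm@[8:0]=0x12c ⇒ 300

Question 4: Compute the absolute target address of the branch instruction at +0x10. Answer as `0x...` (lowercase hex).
off 0x10: read f4 df as little → 0xdff4
  op=0xdff4>>11=0x1b ⇒ call (J)
  [10:0] imm=2036 (s11→-12) = -12
  target = base 0x3d36 + off 0x10 + 2 + imm -12 = 0x3d3c

0x3d3c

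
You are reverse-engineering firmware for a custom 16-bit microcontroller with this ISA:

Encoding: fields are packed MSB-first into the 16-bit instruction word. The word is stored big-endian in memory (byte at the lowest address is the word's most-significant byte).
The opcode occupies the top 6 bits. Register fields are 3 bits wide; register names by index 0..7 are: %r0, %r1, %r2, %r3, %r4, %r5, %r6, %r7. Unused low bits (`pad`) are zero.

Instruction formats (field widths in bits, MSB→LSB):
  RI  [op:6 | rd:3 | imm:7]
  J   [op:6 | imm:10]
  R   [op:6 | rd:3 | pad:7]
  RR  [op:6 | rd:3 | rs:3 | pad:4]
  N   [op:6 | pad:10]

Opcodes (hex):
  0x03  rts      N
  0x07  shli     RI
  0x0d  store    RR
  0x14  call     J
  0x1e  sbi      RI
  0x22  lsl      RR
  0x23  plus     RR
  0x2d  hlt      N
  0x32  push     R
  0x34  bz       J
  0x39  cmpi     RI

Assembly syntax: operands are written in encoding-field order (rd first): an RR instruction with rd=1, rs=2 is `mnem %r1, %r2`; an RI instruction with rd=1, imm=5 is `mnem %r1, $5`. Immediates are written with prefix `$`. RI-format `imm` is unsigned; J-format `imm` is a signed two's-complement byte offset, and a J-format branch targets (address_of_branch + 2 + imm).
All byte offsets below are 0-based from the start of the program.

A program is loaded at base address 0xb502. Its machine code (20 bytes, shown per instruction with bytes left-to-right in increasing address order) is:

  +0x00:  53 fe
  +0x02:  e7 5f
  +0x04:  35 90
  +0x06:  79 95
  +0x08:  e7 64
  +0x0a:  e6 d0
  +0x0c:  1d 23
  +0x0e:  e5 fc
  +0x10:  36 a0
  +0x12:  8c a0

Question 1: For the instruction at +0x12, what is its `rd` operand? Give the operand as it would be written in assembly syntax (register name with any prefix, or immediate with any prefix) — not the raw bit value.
%r1

off 0x12: read 8c a0 as big → 0x8ca0
  opcode bits[15:10]=0x23: plus/RR
  [9:7] rd=1 = %r1
  [6:4] rs=2 = %r2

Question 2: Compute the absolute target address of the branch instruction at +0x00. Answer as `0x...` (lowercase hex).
0xb502

off 0x00: read 53 fe as big → 0x53fe
  opcode bits[15:10]=0x14: call/J
  [9:0] imm=1022 (s10→-2) = $-2
  target = base 0xb502 + off 0x00 + 2 + imm -2 = 0xb502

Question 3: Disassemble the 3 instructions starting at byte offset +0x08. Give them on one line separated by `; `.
cmpi %r6, $100; cmpi %r5, $80; shli %r2, $35

+0x08: e7 64 ⇒ word 0xe764 (big)
  op=0xe764>>10=0x39 ⇒ cmpi (RI)
  [9:7] rd=6 = %r6
  [6:0] imm=100 = $100
+0x0a: e6 d0 ⇒ word 0xe6d0 (big)
  op=0xe6d0>>10=0x39 ⇒ cmpi (RI)
  [9:7] rd=5 = %r5
  [6:0] imm=80 = $80
+0x0c: 1d 23 ⇒ word 0x1d23 (big)
  op=0x1d23>>10=0x7 ⇒ shli (RI)
  [9:7] rd=2 = %r2
  [6:0] imm=35 = $35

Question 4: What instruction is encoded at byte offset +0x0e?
[0e] e5 fc → 0xe5fc
  op=0xe5fc>>10=0x39 ⇒ cmpi (RI)
  [9:7] rd=3 = %r3
  [6:0] imm=124 = $124

cmpi %r3, $124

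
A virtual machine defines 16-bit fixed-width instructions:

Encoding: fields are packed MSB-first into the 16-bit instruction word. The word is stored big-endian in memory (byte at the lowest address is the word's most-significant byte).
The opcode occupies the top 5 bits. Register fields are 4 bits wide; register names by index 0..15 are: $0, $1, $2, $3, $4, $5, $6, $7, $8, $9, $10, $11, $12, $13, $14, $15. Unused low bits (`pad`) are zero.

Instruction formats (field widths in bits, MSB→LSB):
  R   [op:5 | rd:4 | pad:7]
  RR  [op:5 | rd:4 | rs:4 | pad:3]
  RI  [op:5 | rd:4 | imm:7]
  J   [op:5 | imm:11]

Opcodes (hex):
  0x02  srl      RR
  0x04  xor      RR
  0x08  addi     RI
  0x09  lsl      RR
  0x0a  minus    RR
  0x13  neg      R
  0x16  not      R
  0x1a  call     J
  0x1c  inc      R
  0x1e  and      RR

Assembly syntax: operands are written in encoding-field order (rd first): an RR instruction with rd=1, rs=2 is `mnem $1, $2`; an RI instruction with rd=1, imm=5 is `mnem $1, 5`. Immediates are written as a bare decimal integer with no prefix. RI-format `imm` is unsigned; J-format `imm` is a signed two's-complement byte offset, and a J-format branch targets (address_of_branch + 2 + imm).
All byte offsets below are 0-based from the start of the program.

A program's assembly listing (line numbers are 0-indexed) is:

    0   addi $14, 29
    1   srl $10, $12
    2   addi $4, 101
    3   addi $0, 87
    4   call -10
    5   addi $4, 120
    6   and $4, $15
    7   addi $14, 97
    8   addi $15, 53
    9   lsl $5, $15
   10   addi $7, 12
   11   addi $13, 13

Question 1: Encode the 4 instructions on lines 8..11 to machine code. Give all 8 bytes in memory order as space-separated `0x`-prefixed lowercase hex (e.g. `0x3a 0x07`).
line 8 (addi): pack op=0x8:5|rd=15:4|imm=53:7 = 0x47b5; big→ 47 b5
line 9 (lsl): pack op=0x9:5|rd=5:4|rs=15:4|pad=0:3 = 0x4af8; big→ 4a f8
line 10 (addi): pack op=0x8:5|rd=7:4|imm=12:7 = 0x438c; big→ 43 8c
line 11 (addi): pack op=0x8:5|rd=13:4|imm=13:7 = 0x468d; big→ 46 8d

0x47 0xb5 0x4a 0xf8 0x43 0x8c 0x46 0x8d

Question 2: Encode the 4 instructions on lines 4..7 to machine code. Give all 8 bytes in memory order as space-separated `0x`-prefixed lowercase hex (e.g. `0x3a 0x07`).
L4: call op=0x1a:5|imm=-10:11 ⇒ 0xd7f6 ⇒ big d7 f6
L5: addi op=0x8:5|rd=4:4|imm=120:7 ⇒ 0x4278 ⇒ big 42 78
L6: and op=0x1e:5|rd=4:4|rs=15:4|pad=0:3 ⇒ 0xf278 ⇒ big f2 78
L7: addi op=0x8:5|rd=14:4|imm=97:7 ⇒ 0x4761 ⇒ big 47 61

0xd7 0xf6 0x42 0x78 0xf2 0x78 0x47 0x61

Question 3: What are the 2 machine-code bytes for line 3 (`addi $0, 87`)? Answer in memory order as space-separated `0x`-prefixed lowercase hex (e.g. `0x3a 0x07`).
line 3 (addi): pack op=0x8:5|rd=0:4|imm=87:7 = 0x4057; big→ 40 57

0x40 0x57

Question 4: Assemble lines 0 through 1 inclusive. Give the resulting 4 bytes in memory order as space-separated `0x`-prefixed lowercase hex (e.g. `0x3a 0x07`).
0x47 0x1d 0x15 0x60

line 0 (addi): pack op=0x8:5|rd=14:4|imm=29:7 = 0x471d; big→ 47 1d
line 1 (srl): pack op=0x2:5|rd=10:4|rs=12:4|pad=0:3 = 0x1560; big→ 15 60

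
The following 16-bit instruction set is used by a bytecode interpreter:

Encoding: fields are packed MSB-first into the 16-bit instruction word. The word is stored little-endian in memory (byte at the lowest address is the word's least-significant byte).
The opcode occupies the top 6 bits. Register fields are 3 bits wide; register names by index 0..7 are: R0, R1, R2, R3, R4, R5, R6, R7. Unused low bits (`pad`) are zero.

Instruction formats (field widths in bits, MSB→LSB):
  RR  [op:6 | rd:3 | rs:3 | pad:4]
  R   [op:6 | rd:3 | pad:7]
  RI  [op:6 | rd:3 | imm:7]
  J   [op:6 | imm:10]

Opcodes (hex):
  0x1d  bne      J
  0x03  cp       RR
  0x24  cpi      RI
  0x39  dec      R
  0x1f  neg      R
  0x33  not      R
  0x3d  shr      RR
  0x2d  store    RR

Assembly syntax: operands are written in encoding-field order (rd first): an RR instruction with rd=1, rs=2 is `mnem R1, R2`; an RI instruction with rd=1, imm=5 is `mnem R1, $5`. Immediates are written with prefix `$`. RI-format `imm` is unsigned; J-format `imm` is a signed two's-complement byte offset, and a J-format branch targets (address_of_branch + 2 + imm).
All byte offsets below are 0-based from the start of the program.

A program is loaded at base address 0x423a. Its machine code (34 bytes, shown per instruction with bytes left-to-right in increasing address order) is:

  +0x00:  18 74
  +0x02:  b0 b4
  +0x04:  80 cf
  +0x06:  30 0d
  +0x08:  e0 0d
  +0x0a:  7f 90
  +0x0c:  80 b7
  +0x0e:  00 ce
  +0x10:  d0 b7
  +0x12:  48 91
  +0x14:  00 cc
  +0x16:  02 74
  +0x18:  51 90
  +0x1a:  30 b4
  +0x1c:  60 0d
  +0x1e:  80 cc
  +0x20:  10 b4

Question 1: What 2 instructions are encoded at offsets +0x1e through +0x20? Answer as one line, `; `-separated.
[1e] 80 cc → 0xcc80
  opcode bits[15:10]=0x33: not/R
  [9:7] rd=1 = R1
[20] 10 b4 → 0xb410
  opcode bits[15:10]=0x2d: store/RR
  [9:7] rd=0 = R0
  [6:4] rs=1 = R1

not R1; store R0, R1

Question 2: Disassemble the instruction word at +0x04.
not R7

[04] 80 cf → 0xcf80
  opcode bits[15:10]=0x33: not/R
  rd: (w>>7)&0x7=0x7 → R7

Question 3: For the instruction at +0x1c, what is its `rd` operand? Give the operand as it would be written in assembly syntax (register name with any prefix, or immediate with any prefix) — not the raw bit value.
off 0x1c: read 60 0d as little → 0x0d60
  top 6b → 0x3 → cp [RR]
  rd: (w>>7)&0x7=0x2 → R2
  rs: (w>>4)&0x7=0x6 → R6

R2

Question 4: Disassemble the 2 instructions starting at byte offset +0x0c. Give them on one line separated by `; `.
store R7, R0; not R4

@+0c  little-endian(80 b7) = 0xb780
  op=0xb780>>10=0x2d ⇒ store (RR)
  [9:7] rd=7 = R7
  [6:4] rs=0 = R0
@+0e  little-endian(00 ce) = 0xce00
  op=0xce00>>10=0x33 ⇒ not (R)
  [9:7] rd=4 = R4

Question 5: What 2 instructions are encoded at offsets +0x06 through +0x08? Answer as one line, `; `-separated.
+0x06: 30 0d ⇒ word 0x0d30 (little)
  opcode bits[15:10]=0x3: cp/RR
  [9:7] rd=2 = R2
  [6:4] rs=3 = R3
+0x08: e0 0d ⇒ word 0x0de0 (little)
  opcode bits[15:10]=0x3: cp/RR
  [9:7] rd=3 = R3
  [6:4] rs=6 = R6

cp R2, R3; cp R3, R6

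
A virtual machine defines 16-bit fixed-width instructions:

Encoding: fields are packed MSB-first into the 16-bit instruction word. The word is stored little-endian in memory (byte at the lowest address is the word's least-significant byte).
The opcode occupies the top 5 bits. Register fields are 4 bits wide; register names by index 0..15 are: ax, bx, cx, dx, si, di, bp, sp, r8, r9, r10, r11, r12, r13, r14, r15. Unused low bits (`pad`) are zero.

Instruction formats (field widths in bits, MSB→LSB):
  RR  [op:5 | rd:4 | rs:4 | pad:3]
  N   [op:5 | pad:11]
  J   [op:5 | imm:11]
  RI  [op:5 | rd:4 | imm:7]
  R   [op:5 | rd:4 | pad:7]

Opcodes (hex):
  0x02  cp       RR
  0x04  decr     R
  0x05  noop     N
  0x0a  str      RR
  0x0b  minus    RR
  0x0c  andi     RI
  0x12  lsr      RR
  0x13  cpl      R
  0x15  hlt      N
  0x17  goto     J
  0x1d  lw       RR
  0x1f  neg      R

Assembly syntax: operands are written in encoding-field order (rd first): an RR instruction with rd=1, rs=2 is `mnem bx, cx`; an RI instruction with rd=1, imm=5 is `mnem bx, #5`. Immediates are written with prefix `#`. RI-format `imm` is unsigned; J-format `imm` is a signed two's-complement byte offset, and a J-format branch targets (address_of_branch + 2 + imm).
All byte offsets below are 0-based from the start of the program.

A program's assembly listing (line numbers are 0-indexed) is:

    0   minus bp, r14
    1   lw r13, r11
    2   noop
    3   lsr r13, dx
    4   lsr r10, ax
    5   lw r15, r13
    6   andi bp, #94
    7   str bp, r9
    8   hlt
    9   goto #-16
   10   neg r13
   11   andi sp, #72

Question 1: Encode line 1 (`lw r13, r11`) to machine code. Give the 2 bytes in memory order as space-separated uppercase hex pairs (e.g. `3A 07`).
L1: lw op=0x1d:5|rd=13:4|rs=11:4|pad=0:3 ⇒ 0xeed8 ⇒ little d8 ee

D8 EE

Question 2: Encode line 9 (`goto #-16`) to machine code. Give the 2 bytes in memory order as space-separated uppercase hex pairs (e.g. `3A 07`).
L9: goto op=0x17:5|imm=-16:11 ⇒ 0xbff0 ⇒ little f0 bf

F0 BF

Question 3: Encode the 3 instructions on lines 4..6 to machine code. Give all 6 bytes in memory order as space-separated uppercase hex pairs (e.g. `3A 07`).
00 95 E8 EF 5E 63

line 4 (lsr): pack op=0x12:5|rd=10:4|rs=0:4|pad=0:3 = 0x9500; little→ 00 95
line 5 (lw): pack op=0x1d:5|rd=15:4|rs=13:4|pad=0:3 = 0xefe8; little→ e8 ef
line 6 (andi): pack op=0xc:5|rd=6:4|imm=94:7 = 0x635e; little→ 5e 63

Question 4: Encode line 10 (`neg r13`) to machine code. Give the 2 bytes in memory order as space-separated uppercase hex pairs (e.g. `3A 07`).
80 FE

L10: neg op=0x1f:5|rd=13:4|pad=0:7 ⇒ 0xfe80 ⇒ little 80 fe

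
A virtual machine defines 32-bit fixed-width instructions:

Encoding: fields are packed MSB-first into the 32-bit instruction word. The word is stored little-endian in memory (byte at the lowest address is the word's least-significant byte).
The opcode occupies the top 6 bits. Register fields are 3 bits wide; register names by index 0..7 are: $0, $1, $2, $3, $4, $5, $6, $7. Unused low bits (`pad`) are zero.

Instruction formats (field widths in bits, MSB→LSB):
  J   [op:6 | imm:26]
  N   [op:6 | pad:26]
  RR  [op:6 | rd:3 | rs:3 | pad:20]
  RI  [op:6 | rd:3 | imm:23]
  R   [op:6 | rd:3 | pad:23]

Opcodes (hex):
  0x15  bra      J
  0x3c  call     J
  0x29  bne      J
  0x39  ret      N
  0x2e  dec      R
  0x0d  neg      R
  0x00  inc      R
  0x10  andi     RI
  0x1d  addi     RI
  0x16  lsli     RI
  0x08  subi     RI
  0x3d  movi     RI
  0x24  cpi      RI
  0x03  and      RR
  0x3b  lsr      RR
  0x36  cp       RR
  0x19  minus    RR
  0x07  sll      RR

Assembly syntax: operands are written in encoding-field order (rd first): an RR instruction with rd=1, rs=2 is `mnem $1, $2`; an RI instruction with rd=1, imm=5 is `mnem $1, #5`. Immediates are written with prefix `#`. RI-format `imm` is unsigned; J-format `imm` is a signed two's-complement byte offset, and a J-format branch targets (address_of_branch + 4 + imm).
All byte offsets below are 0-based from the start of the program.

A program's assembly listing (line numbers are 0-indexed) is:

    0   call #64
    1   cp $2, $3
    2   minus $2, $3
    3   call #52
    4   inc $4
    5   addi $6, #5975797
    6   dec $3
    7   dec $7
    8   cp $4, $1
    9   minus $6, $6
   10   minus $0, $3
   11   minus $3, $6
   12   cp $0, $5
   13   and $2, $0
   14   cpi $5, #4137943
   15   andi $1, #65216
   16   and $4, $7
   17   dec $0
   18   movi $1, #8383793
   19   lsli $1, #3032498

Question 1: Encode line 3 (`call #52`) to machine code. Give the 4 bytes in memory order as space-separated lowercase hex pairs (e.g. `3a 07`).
3. call fields op=0x3c:6|imm=52:26 → word f0000034h → 34 00 00 f0

34 00 00 f0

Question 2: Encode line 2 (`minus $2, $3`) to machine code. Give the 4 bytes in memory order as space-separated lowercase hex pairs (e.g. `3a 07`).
2. minus fields op=0x19:6|rd=2:3|rs=3:3|pad=0:20 → word 65300000h → 00 00 30 65

00 00 30 65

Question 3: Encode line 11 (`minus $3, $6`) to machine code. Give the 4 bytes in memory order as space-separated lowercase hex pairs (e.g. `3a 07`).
line 11 (minus): pack op=0x19:6|rd=3:3|rs=6:3|pad=0:20 = 0x65e00000; little→ 00 00 e0 65

00 00 e0 65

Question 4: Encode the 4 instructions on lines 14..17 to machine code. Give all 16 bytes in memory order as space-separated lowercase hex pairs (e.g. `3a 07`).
line 14 (cpi): pack op=0x24:6|rd=5:3|imm=4137943:23 = 0x92bf23d7; little→ d7 23 bf 92
line 15 (andi): pack op=0x10:6|rd=1:3|imm=65216:23 = 0x4080fec0; little→ c0 fe 80 40
line 16 (and): pack op=0x3:6|rd=4:3|rs=7:3|pad=0:20 = 0x0e700000; little→ 00 00 70 0e
line 17 (dec): pack op=0x2e:6|rd=0:3|pad=0:23 = 0xb8000000; little→ 00 00 00 b8

d7 23 bf 92 c0 fe 80 40 00 00 70 0e 00 00 00 b8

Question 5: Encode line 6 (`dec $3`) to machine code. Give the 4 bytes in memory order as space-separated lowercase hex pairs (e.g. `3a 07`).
00 00 80 b9

L6: dec op=0x2e:6|rd=3:3|pad=0:23 ⇒ 0xb9800000 ⇒ little 00 00 80 b9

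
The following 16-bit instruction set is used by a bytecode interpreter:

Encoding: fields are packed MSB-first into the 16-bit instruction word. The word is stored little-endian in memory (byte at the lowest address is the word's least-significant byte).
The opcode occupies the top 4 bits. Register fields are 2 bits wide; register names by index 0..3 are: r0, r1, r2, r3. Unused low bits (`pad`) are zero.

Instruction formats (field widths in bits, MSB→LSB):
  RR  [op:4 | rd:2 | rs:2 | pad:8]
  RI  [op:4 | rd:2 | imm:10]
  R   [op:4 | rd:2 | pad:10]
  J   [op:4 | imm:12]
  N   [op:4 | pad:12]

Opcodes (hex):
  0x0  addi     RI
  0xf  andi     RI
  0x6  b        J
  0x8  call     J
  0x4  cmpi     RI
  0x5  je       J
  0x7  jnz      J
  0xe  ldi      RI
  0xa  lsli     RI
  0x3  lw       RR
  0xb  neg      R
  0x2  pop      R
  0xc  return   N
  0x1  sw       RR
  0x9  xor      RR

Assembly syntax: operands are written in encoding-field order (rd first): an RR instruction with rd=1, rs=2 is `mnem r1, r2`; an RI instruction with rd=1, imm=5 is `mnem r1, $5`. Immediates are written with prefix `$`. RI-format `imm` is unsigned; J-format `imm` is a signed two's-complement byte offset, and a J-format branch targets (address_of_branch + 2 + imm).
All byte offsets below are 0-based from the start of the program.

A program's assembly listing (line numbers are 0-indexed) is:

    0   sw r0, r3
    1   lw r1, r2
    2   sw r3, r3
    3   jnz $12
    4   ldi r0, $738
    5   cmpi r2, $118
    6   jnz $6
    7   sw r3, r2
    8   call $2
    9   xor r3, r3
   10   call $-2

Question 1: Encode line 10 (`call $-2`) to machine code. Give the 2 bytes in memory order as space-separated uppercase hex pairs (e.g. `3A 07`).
10. call fields op=0x8:4|imm=-2:12 → word 8ffeh → fe 8f

FE 8F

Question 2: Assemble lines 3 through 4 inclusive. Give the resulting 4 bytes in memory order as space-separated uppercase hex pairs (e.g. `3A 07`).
line 3 (jnz): pack op=0x7:4|imm=12:12 = 0x700c; little→ 0c 70
line 4 (ldi): pack op=0xe:4|rd=0:2|imm=738:10 = 0xe2e2; little→ e2 e2

0C 70 E2 E2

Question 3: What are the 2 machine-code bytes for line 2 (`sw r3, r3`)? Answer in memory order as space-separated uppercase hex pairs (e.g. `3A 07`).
00 1F

2. sw fields op=0x1:4|rd=3:2|rs=3:2|pad=0:8 → word 1f00h → 00 1f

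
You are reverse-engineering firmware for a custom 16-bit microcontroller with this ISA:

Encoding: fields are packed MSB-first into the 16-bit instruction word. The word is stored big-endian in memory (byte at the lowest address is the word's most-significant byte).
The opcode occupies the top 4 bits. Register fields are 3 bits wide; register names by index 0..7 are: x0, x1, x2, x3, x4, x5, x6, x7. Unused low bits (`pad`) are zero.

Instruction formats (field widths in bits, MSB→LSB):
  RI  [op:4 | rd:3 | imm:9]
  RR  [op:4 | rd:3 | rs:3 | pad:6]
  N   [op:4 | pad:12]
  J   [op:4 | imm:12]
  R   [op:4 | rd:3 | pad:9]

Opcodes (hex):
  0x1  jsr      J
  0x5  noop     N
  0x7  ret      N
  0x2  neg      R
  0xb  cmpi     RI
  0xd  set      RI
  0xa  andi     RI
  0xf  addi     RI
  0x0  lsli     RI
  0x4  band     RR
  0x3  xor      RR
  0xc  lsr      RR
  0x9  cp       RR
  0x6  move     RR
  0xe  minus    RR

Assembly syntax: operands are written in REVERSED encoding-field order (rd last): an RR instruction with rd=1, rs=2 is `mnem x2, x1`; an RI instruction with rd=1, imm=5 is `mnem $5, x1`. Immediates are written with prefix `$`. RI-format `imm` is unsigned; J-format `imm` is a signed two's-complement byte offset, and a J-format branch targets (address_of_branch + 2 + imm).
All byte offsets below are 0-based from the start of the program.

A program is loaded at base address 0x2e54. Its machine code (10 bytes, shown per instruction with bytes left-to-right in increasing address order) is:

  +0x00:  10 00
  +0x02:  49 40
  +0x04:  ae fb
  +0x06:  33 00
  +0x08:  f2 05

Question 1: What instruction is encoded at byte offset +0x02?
off 0x02: read 49 40 as big → 0x4940
  op=0x4940>>12=0x4 ⇒ band (RR)
  [11:9] rd=4 = x4
  [8:6] rs=5 = x5

band x5, x4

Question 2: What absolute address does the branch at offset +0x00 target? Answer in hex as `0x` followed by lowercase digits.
@+00  big-endian(10 00) = 0x1000
  op=0x1000>>12=0x1 ⇒ jsr (J)
  [11:0] imm=0 = $0
  target = base 0x2e54 + off 0x00 + 2 + imm 0 = 0x2e56

0x2e56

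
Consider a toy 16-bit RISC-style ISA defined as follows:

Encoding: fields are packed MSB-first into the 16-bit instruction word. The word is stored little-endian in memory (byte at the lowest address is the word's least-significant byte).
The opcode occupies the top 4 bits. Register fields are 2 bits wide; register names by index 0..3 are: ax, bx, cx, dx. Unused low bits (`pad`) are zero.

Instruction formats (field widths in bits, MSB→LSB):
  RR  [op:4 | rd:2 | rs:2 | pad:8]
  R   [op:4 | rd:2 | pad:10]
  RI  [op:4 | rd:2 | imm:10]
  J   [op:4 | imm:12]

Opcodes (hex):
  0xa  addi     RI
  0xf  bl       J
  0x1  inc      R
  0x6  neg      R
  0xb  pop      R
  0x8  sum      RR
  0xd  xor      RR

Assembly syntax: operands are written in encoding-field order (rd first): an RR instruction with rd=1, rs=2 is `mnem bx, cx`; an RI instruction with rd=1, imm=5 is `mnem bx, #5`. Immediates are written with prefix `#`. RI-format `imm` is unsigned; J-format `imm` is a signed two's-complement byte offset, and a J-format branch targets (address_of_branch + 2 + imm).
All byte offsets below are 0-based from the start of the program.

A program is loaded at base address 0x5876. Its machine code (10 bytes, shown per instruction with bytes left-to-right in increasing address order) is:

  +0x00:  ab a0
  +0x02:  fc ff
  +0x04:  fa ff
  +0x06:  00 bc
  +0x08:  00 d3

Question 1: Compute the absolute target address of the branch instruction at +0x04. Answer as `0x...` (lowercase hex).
+0x04: fa ff ⇒ word 0xfffa (little)
  top 4b → 0xf → bl [J]
  imm@[11:0]=0xffa (s12→-6) ⇒ #-6
  target = base 0x5876 + off 0x04 + 2 + imm -6 = 0x5876

0x5876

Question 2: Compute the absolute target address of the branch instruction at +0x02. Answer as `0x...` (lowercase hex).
[02] fc ff → 0xfffc
  top 4b → 0xf → bl [J]
  imm: (w>>0)&0xfff=0xffc (s12→-4) → #-4
  target = base 0x5876 + off 0x02 + 2 + imm -4 = 0x5876

0x5876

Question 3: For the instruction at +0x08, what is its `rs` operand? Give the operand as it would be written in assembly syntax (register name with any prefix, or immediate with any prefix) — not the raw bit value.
@+08  little-endian(00 d3) = 0xd300
  op=0xd300>>12=0xd ⇒ xor (RR)
  [11:10] rd=0 = ax
  [9:8] rs=3 = dx

dx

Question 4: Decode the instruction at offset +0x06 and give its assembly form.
pop dx

[06] 00 bc → 0xbc00
  top 4b → 0xb → pop [R]
  rd@[11:10]=0x3 ⇒ dx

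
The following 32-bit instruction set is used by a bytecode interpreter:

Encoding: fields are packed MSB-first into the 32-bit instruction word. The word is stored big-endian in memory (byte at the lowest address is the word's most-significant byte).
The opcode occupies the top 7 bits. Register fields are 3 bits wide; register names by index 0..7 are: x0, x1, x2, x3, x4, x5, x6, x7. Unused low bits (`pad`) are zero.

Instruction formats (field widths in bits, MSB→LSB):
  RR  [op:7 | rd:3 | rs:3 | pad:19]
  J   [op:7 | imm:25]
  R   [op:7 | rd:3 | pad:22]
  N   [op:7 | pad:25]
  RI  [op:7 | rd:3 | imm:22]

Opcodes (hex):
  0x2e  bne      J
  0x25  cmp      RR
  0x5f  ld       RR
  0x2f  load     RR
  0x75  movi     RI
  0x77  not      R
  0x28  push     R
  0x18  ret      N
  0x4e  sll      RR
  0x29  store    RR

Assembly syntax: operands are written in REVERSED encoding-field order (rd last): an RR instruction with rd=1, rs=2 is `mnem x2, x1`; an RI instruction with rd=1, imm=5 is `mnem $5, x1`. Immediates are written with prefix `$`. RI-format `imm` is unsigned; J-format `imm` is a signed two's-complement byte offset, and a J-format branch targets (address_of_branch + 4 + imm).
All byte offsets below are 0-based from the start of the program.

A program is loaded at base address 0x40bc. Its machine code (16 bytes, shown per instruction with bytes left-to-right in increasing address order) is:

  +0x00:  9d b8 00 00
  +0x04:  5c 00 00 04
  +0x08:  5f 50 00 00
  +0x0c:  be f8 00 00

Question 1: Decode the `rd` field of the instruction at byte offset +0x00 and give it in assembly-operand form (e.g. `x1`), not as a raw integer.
+0x00: 9d b8 00 00 ⇒ word 0x9db80000 (big)
  opcode bits[31:25]=0x4e: sll/RR
  [24:22] rd=6 = x6
  [21:19] rs=7 = x7

x6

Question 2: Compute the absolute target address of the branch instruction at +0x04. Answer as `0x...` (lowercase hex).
0x40c8

@+04  big-endian(5c 00 00 04) = 0x5c000004
  opcode bits[31:25]=0x2e: bne/J
  imm@[24:0]=0x4 ⇒ $4
  target = base 0x40bc + off 0x04 + 4 + imm 4 = 0x40c8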